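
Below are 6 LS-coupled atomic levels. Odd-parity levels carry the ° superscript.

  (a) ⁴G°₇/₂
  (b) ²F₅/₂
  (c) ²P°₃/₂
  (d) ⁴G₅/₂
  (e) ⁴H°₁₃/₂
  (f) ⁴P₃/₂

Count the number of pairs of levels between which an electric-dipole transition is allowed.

1

(a)–(b): forbidden (ΔS).
(a)–(c): forbidden (parity, ΔS, ΔL, ΔJ).
(a)–(d): allowed.
(a)–(e): forbidden (parity, ΔJ).
(a)–(f): forbidden (ΔL, ΔJ).
(b)–(c): forbidden (ΔL).
(b)–(d): forbidden (parity, ΔS).
(b)–(e): forbidden (ΔS, ΔL, ΔJ).
(b)–(f): forbidden (parity, ΔS, ΔL).
(c)–(d): forbidden (ΔS, ΔL).
(c)–(e): forbidden (parity, ΔS, ΔL, ΔJ).
(c)–(f): forbidden (ΔS).
(d)–(e): forbidden (ΔJ).
(d)–(f): forbidden (parity, ΔL).
(e)–(f): forbidden (ΔL, ΔJ).
Allowed pairs: 1 of 15.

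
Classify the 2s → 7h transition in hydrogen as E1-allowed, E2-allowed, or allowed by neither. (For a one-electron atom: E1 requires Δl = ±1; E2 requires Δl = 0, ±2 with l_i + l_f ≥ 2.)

neither

Δl = 5 − 0 = +5; l_i + l_f = 5.
E1 (Δl = ±1): not satisfied.
E2 (Δl = 0,±2, l_i+l_f ≥ 2): not satisfied.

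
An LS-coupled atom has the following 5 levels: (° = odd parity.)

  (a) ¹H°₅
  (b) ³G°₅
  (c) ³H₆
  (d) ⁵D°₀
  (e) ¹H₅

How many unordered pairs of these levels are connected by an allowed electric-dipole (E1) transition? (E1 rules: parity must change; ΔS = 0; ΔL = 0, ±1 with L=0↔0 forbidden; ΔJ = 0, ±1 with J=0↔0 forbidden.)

2

(a)–(b): forbidden (parity, ΔS).
(a)–(c): forbidden (ΔS).
(a)–(d): forbidden (parity, ΔS, ΔL, ΔJ).
(a)–(e): allowed.
(b)–(c): allowed.
(b)–(d): forbidden (parity, ΔS, ΔL, ΔJ).
(b)–(e): forbidden (ΔS).
(c)–(d): forbidden (ΔS, ΔL, ΔJ).
(c)–(e): forbidden (parity, ΔS).
(d)–(e): forbidden (ΔS, ΔL, ΔJ).
Allowed pairs: 2 of 10.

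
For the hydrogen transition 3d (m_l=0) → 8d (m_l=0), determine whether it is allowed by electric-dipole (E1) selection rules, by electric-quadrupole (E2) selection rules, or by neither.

E2

Δl = 2 − 2 = +0; l_i + l_f = 4.
Δm_l = +0.
E1 (Δl = ±1, |Δm_l| ≤ 1): not satisfied.
E2 (Δl = 0,±2, l_i+l_f ≥ 2, |Δm_l| ≤ 2): satisfied.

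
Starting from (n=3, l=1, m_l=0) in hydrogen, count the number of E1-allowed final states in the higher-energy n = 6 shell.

E1 requires Δl = ±1, so l_f ∈ {0, 2}; with 0 ≤ l_f ≤ n_f−1 = 5, the allowed l_f values are {0, 2}.
For l_f = 0: m_f ∈ {m_i−1, m_i, m_i+1} ∩ [−0, 0] = {0} → 1 state.
For l_f = 2: m_f ∈ {m_i−1, m_i, m_i+1} ∩ [−2, 2] = {-1, 0, 1} → 3 states.
Total: 4.

4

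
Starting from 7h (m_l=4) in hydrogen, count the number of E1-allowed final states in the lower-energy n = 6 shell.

2

E1 requires Δl = ±1, so l_f ∈ {4, 6}; with 0 ≤ l_f ≤ n_f−1 = 5, the allowed l_f values are {4}.
For l_f = 4: m_f ∈ {m_i−1, m_i, m_i+1} ∩ [−4, 4] = {3, 4} → 2 states.
Total: 2.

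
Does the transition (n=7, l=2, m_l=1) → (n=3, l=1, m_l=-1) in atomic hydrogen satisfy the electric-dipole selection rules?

Initial l = 2, final l = 1, so Δl = -1. E1 requires Δl = ±1: satisfied.
m_l: 1 → -1 (Δm_l = -2). |Δm_l| ≤ 1 violated.
The transition is electric-dipole forbidden.

forbidden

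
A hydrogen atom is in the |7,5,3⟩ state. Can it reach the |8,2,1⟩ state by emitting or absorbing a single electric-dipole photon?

forbidden

l: 5 → 2 (Δl = -3). Δl = ±1 fails.
m_l: 3 → 1 (Δm_l = -2). |Δm_l| ≤ 1 fails.
The transition is electric-dipole forbidden.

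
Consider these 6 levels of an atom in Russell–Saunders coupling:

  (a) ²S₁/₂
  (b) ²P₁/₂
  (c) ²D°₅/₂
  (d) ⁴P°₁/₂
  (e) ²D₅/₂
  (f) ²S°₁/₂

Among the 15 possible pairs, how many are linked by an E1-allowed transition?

(a)–(b): forbidden (parity).
(a)–(c): forbidden (ΔL, ΔJ).
(a)–(d): forbidden (ΔS).
(a)–(e): forbidden (parity, ΔL, ΔJ).
(a)–(f): forbidden (ΔL).
(b)–(c): forbidden (ΔJ).
(b)–(d): forbidden (ΔS).
(b)–(e): forbidden (parity, ΔJ).
(b)–(f): allowed.
(c)–(d): forbidden (parity, ΔS, ΔJ).
(c)–(e): allowed.
(c)–(f): forbidden (parity, ΔL, ΔJ).
(d)–(e): forbidden (ΔS, ΔJ).
(d)–(f): forbidden (parity, ΔS).
(e)–(f): forbidden (ΔL, ΔJ).
Allowed pairs: 2 of 15.

2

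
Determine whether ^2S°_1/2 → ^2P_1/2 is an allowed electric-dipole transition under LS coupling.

Parity must change: odd → even — ✓.
ΔS = 0: S: 1/2 → 1/2 — ✓.
ΔL = 0, ±1 (not L=0↔0): L: 0 → 1, ΔL = +1 — ✓.
ΔJ = 0, ±1 (not J=0↔0): J: 1/2 → 1/2, ΔJ = +0 — ✓.
All four E1 rules are satisfied.

allowed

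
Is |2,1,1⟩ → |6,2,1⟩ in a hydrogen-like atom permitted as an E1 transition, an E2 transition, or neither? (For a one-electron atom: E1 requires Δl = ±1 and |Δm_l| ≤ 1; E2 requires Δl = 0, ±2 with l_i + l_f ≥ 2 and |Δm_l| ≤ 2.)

Δl = 2 − 1 = +1; l_i + l_f = 3.
Δm_l = +0.
E1 (Δl = ±1, |Δm_l| ≤ 1): satisfied.
E2 (Δl = 0,±2, l_i+l_f ≥ 2, |Δm_l| ≤ 2): not satisfied.

E1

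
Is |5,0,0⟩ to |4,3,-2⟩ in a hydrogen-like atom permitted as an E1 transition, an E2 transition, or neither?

neither

Δl = 3 − 0 = +3; l_i + l_f = 3.
Δm_l = -2.
E1 (Δl = ±1, |Δm_l| ≤ 1): not satisfied.
E2 (Δl = 0,±2, l_i+l_f ≥ 2, |Δm_l| ≤ 2): not satisfied.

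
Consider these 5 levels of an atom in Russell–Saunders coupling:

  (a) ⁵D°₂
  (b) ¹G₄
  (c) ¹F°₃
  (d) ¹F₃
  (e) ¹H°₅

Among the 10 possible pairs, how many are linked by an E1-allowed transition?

3

(a)–(b): forbidden (ΔS, ΔL, ΔJ).
(a)–(c): forbidden (parity, ΔS).
(a)–(d): forbidden (ΔS).
(a)–(e): forbidden (parity, ΔS, ΔL, ΔJ).
(b)–(c): allowed.
(b)–(d): forbidden (parity).
(b)–(e): allowed.
(c)–(d): allowed.
(c)–(e): forbidden (parity, ΔL, ΔJ).
(d)–(e): forbidden (ΔL, ΔJ).
Allowed pairs: 3 of 10.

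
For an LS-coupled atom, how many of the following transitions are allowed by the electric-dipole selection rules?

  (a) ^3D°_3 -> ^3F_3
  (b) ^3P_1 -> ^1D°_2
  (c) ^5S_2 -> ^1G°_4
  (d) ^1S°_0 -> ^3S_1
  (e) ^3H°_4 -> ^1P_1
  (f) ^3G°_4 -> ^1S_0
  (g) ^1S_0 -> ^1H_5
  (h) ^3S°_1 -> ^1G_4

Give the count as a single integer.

1

(a) allowed
(b) forbidden (ΔS fails)
(c) forbidden (ΔS, ΔL, ΔJ fail)
(d) forbidden (ΔS, ΔL fail)
(e) forbidden (ΔS, ΔL, ΔJ fail)
(f) forbidden (ΔS, ΔL, ΔJ fail)
(g) forbidden (parity, ΔL, ΔJ fail)
(h) forbidden (ΔS, ΔL, ΔJ fail)
Total allowed: 1 of 8.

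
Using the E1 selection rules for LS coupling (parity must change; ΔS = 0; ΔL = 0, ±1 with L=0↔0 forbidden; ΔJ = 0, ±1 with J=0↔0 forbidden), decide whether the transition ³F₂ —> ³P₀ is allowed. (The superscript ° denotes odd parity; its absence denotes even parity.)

Initial level: S=1, L=3, J=2, parity even. Final level: S=1, L=1, J=0, parity even.
ΔJ = 0, ±1 (not J=0↔0): J: 2 → 0, ΔJ = -2 — violated.
ΔL = 0, ±1 (not L=0↔0): L: 3 → 1, ΔL = -2 — violated.
ΔS = 0: S: 1 → 1 — satisfied.
Parity must change: even → even — violated.
Rule(s) violated: parity, ΔL, ΔJ.

forbidden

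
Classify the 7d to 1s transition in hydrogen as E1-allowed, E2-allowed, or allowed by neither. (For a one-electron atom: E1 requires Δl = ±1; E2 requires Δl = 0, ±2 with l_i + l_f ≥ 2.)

Δl = 0 − 2 = -2; l_i + l_f = 2.
E1 (Δl = ±1): not satisfied.
E2 (Δl = 0,±2, l_i+l_f ≥ 2): satisfied.

E2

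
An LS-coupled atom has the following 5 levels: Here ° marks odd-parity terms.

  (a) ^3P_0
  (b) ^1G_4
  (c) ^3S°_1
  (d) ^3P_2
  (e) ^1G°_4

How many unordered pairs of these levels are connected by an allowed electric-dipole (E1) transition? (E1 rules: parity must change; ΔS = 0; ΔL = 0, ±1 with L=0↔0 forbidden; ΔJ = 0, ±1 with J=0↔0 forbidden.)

(a)–(b): forbidden (parity, ΔS, ΔL, ΔJ).
(a)–(c): allowed.
(a)–(d): forbidden (parity, ΔJ).
(a)–(e): forbidden (ΔS, ΔL, ΔJ).
(b)–(c): forbidden (ΔS, ΔL, ΔJ).
(b)–(d): forbidden (parity, ΔS, ΔL, ΔJ).
(b)–(e): allowed.
(c)–(d): allowed.
(c)–(e): forbidden (parity, ΔS, ΔL, ΔJ).
(d)–(e): forbidden (ΔS, ΔL, ΔJ).
Allowed pairs: 3 of 10.

3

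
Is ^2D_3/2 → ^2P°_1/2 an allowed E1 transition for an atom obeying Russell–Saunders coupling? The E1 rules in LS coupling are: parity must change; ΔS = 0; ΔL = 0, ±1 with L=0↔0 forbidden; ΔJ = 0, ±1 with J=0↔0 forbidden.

allowed

Initial level: S=1/2, L=2, J=3/2, parity even. Final level: S=1/2, L=1, J=1/2, parity odd.
Parity must change: even → odd — passes.
ΔS = 0: S: 1/2 → 1/2 — passes.
ΔL = 0, ±1 (not L=0↔0): L: 2 → 1, ΔL = -1 — passes.
ΔJ = 0, ±1 (not J=0↔0): J: 3/2 → 1/2, ΔJ = -1 — passes.
All four E1 rules are satisfied.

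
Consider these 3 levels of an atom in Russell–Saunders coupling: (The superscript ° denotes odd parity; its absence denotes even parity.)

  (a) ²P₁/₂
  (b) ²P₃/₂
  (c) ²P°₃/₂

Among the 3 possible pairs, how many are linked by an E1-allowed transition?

(a)–(b): forbidden (parity).
(a)–(c): allowed.
(b)–(c): allowed.
Allowed pairs: 2 of 3.

2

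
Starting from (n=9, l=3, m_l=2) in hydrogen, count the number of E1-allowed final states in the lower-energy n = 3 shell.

2

E1 requires Δl = ±1, so l_f ∈ {2, 4}; with 0 ≤ l_f ≤ n_f−1 = 2, the allowed l_f values are {2}.
For l_f = 2: m_f ∈ {m_i−1, m_i, m_i+1} ∩ [−2, 2] = {1, 2} → 2 states.
Total: 2.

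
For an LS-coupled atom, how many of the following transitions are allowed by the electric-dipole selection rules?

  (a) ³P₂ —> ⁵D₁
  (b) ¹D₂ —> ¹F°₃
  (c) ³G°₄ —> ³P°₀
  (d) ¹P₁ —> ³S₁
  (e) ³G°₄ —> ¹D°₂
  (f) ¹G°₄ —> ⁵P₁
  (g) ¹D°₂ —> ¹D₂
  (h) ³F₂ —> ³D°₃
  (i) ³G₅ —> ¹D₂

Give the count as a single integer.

3

(a) forbidden (parity, ΔS fail)
(b) allowed
(c) forbidden (parity, ΔL, ΔJ fail)
(d) forbidden (parity, ΔS fail)
(e) forbidden (parity, ΔS, ΔL, ΔJ fail)
(f) forbidden (ΔS, ΔL, ΔJ fail)
(g) allowed
(h) allowed
(i) forbidden (parity, ΔS, ΔL, ΔJ fail)
Total allowed: 3 of 9.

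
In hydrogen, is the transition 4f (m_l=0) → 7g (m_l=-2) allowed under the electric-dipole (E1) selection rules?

forbidden

l: 3 → 4 (Δl = +1). Δl = ±1 passes.
Δm_l = -2 − (0) = -2. E1 requires Δm_l = 0, ±1: fails.
The transition is electric-dipole forbidden.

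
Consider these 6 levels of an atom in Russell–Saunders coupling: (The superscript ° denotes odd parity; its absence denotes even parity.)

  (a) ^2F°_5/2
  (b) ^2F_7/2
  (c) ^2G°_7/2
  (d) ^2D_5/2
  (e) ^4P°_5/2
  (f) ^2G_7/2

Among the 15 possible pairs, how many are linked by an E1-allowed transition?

(a)–(b): allowed.
(a)–(c): forbidden (parity).
(a)–(d): allowed.
(a)–(e): forbidden (parity, ΔS, ΔL).
(a)–(f): allowed.
(b)–(c): allowed.
(b)–(d): forbidden (parity).
(b)–(e): forbidden (ΔS, ΔL).
(b)–(f): forbidden (parity).
(c)–(d): forbidden (ΔL).
(c)–(e): forbidden (parity, ΔS, ΔL).
(c)–(f): allowed.
(d)–(e): forbidden (ΔS).
(d)–(f): forbidden (parity, ΔL).
(e)–(f): forbidden (ΔS, ΔL).
Allowed pairs: 5 of 15.

5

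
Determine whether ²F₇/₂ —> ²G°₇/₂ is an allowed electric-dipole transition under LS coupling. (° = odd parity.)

allowed

Reading off the term symbols: S 1/2→1/2, L 3→4, J 7/2→7/2, parity even→odd.
ΔJ = 0, ±1 (not J=0↔0): J: 7/2 → 7/2, ΔJ = +0 — ok.
Parity must change: even → odd — ok.
ΔS = 0: S: 1/2 → 1/2 — ok.
ΔL = 0, ±1 (not L=0↔0): L: 3 → 4, ΔL = +1 — ok.
All four E1 rules are satisfied.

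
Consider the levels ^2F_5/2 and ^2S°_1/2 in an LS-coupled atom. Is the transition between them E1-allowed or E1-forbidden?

forbidden

Reading off the term symbols: S 1/2→1/2, L 3→0, J 5/2→1/2, parity even→odd.
Parity must change: even → odd — passes.
ΔS = 0: S: 1/2 → 1/2 — passes.
ΔL = 0, ±1 (not L=0↔0): L: 3 → 0, ΔL = -3 — fails.
ΔJ = 0, ±1 (not J=0↔0): J: 5/2 → 1/2, ΔJ = -2 — fails.
Rule(s) violated: ΔL, ΔJ.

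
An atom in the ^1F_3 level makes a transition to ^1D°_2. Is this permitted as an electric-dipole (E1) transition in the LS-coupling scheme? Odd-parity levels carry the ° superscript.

allowed

Reading off the term symbols: S 0→0, L 3→2, J 3→2, parity even→odd.
ΔS = 0: S: 0 → 0 — passes.
ΔL = 0, ±1 (not L=0↔0): L: 3 → 2, ΔL = -1 — passes.
Parity must change: even → odd — passes.
ΔJ = 0, ±1 (not J=0↔0): J: 3 → 2, ΔJ = -1 — passes.
All four E1 rules are satisfied.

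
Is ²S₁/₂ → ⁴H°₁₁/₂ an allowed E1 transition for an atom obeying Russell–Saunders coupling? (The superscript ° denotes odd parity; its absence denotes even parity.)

Reading off the term symbols: S 1/2→3/2, L 0→5, J 1/2→11/2, parity even→odd.
Parity must change: even → odd — ✓.
ΔS = 0: S: 1/2 → 3/2 — ✗.
ΔL = 0, ±1 (not L=0↔0): L: 0 → 5, ΔL = +5 — ✗.
ΔJ = 0, ±1 (not J=0↔0): J: 1/2 → 11/2, ΔJ = +5 — ✗.
Rule(s) violated: ΔS, ΔL, ΔJ.

forbidden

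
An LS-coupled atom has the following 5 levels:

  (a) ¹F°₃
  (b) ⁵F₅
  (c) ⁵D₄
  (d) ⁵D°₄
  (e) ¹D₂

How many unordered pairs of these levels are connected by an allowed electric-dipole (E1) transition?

(a)–(b): forbidden (ΔS, ΔJ).
(a)–(c): forbidden (ΔS).
(a)–(d): forbidden (parity, ΔS).
(a)–(e): allowed.
(b)–(c): forbidden (parity).
(b)–(d): allowed.
(b)–(e): forbidden (parity, ΔS, ΔJ).
(c)–(d): allowed.
(c)–(e): forbidden (parity, ΔS, ΔJ).
(d)–(e): forbidden (ΔS, ΔJ).
Allowed pairs: 3 of 10.

3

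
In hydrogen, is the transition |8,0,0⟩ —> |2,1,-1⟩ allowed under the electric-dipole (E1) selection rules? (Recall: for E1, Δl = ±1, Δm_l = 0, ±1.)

allowed

Δl = 1 − 0 = +1; the E1 rule Δl = ±1 is ok.
m_l: 0 → -1 (Δm_l = -1). |Δm_l| ≤ 1 ok.
All E1 selection rules are satisfied.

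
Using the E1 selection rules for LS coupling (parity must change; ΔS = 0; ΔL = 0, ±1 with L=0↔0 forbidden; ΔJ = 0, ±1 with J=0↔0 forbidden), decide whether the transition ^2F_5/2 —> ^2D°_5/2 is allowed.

Parity must change: even → odd — ✓.
ΔS = 0: S: 1/2 → 1/2 — ✓.
ΔL = 0, ±1 (not L=0↔0): L: 3 → 2, ΔL = -1 — ✓.
ΔJ = 0, ±1 (not J=0↔0): J: 5/2 → 5/2, ΔJ = +0 — ✓.
All four E1 rules are satisfied.

allowed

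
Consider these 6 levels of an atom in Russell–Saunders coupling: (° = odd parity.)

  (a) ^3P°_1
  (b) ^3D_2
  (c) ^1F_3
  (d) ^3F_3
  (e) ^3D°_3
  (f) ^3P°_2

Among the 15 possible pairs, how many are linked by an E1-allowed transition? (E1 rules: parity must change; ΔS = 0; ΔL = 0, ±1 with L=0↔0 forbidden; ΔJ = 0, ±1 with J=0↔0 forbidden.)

4

(a)–(b): allowed.
(a)–(c): forbidden (ΔS, ΔL, ΔJ).
(a)–(d): forbidden (ΔL, ΔJ).
(a)–(e): forbidden (parity, ΔJ).
(a)–(f): forbidden (parity).
(b)–(c): forbidden (parity, ΔS).
(b)–(d): forbidden (parity).
(b)–(e): allowed.
(b)–(f): allowed.
(c)–(d): forbidden (parity, ΔS).
(c)–(e): forbidden (ΔS).
(c)–(f): forbidden (ΔS, ΔL).
(d)–(e): allowed.
(d)–(f): forbidden (ΔL).
(e)–(f): forbidden (parity).
Allowed pairs: 4 of 15.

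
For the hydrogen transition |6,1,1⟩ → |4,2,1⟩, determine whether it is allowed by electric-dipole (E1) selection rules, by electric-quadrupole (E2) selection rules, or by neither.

E1

Δl = 2 − 1 = +1; l_i + l_f = 3.
Δm_l = +0.
E1 (Δl = ±1, |Δm_l| ≤ 1): satisfied.
E2 (Δl = 0,±2, l_i+l_f ≥ 2, |Δm_l| ≤ 2): not satisfied.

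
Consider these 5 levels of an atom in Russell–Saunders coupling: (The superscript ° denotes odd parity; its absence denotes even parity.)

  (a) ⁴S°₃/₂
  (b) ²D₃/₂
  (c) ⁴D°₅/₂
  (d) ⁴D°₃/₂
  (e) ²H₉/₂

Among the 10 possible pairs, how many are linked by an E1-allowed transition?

(a)–(b): forbidden (ΔS, ΔL).
(a)–(c): forbidden (parity, ΔL).
(a)–(d): forbidden (parity, ΔL).
(a)–(e): forbidden (ΔS, ΔL, ΔJ).
(b)–(c): forbidden (ΔS).
(b)–(d): forbidden (ΔS).
(b)–(e): forbidden (parity, ΔL, ΔJ).
(c)–(d): forbidden (parity).
(c)–(e): forbidden (ΔS, ΔL, ΔJ).
(d)–(e): forbidden (ΔS, ΔL, ΔJ).
Allowed pairs: 0 of 10.

0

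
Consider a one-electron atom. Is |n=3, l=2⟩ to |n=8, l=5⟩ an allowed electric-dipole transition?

forbidden

l: 2 → 5 (Δl = +3). Δl = ±1 ✗.
The transition is electric-dipole forbidden.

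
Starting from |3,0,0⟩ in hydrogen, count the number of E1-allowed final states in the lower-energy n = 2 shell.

E1 requires Δl = ±1, so l_f ∈ {-1, 1}; with 0 ≤ l_f ≤ n_f−1 = 1, the allowed l_f values are {1}.
For l_f = 1: m_f ∈ {m_i−1, m_i, m_i+1} ∩ [−1, 1] = {-1, 0, 1} → 3 states.
Total: 3.

3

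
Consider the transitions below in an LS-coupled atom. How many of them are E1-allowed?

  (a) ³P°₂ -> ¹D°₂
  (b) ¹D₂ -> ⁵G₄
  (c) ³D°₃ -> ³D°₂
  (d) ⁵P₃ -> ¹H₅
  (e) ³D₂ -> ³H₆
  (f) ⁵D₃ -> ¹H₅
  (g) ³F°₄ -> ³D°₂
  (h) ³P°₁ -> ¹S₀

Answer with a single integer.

(a) forbidden (parity, ΔS fail)
(b) forbidden (parity, ΔS, ΔL, ΔJ fail)
(c) forbidden (parity fails)
(d) forbidden (parity, ΔS, ΔL, ΔJ fail)
(e) forbidden (parity, ΔL, ΔJ fail)
(f) forbidden (parity, ΔS, ΔL, ΔJ fail)
(g) forbidden (parity, ΔJ fail)
(h) forbidden (ΔS fails)
Total allowed: 0 of 8.

0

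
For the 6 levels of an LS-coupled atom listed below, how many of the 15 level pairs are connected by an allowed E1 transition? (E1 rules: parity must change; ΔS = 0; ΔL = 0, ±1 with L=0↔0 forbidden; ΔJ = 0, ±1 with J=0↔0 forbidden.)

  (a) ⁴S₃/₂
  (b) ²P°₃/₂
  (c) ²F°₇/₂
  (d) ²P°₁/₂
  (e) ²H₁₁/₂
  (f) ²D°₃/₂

0

(a)–(b): forbidden (ΔS).
(a)–(c): forbidden (ΔS, ΔL, ΔJ).
(a)–(d): forbidden (ΔS).
(a)–(e): forbidden (parity, ΔS, ΔL, ΔJ).
(a)–(f): forbidden (ΔS, ΔL).
(b)–(c): forbidden (parity, ΔL, ΔJ).
(b)–(d): forbidden (parity).
(b)–(e): forbidden (ΔL, ΔJ).
(b)–(f): forbidden (parity).
(c)–(d): forbidden (parity, ΔL, ΔJ).
(c)–(e): forbidden (ΔL, ΔJ).
(c)–(f): forbidden (parity, ΔJ).
(d)–(e): forbidden (ΔL, ΔJ).
(d)–(f): forbidden (parity).
(e)–(f): forbidden (ΔL, ΔJ).
Allowed pairs: 0 of 15.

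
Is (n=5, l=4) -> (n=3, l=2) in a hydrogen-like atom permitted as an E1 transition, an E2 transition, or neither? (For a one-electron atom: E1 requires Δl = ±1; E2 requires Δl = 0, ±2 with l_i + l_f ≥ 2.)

E2

Δl = 2 − 4 = -2; l_i + l_f = 6.
E1 (Δl = ±1): not satisfied.
E2 (Δl = 0,±2, l_i+l_f ≥ 2): satisfied.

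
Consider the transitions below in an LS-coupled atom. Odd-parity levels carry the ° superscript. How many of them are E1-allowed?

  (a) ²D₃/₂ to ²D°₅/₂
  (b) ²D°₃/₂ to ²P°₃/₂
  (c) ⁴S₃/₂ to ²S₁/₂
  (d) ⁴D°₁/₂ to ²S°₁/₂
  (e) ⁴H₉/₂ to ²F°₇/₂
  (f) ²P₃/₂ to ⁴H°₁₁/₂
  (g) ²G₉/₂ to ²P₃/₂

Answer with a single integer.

1

(a) allowed
(b) forbidden (parity fails)
(c) forbidden (parity, ΔS, ΔL fail)
(d) forbidden (parity, ΔS, ΔL fail)
(e) forbidden (ΔS, ΔL fail)
(f) forbidden (ΔS, ΔL, ΔJ fail)
(g) forbidden (parity, ΔL, ΔJ fail)
Total allowed: 1 of 7.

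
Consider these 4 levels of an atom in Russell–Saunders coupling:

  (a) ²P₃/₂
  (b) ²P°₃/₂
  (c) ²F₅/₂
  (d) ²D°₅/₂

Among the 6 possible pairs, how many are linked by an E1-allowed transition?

3

(a)–(b): allowed.
(a)–(c): forbidden (parity, ΔL).
(a)–(d): allowed.
(b)–(c): forbidden (ΔL).
(b)–(d): forbidden (parity).
(c)–(d): allowed.
Allowed pairs: 3 of 6.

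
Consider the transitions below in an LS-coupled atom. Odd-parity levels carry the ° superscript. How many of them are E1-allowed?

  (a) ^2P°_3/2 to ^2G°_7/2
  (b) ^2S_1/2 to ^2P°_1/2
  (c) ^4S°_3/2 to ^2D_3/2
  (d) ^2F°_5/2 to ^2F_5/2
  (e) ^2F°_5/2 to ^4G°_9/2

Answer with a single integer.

2

(a) forbidden (parity, ΔL, ΔJ fail)
(b) allowed
(c) forbidden (ΔS, ΔL fail)
(d) allowed
(e) forbidden (parity, ΔS, ΔJ fail)
Total allowed: 2 of 5.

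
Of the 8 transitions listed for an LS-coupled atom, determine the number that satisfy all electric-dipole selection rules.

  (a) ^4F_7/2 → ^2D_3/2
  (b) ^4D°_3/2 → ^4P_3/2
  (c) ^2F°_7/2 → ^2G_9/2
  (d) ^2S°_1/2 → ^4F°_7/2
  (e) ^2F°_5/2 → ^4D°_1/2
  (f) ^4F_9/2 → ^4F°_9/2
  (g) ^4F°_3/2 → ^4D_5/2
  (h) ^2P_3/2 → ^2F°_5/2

4

(a) forbidden (parity, ΔS, ΔJ fail)
(b) allowed
(c) allowed
(d) forbidden (parity, ΔS, ΔL, ΔJ fail)
(e) forbidden (parity, ΔS, ΔJ fail)
(f) allowed
(g) allowed
(h) forbidden (ΔL fails)
Total allowed: 4 of 8.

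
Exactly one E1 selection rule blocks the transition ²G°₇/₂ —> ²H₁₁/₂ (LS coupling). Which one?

Initial level: S=1/2, L=4, J=7/2, parity odd. Final level: S=1/2, L=5, J=11/2, parity even.
Parity must change: odd → even — passes.
ΔS = 0: S: 1/2 → 1/2 — passes.
ΔL = 0, ±1 (not L=0↔0): L: 4 → 5, ΔL = +1 — passes.
ΔJ = 0, ±1 (not J=0↔0): J: 7/2 → 11/2, ΔJ = +2 — fails.

the ΔJ = 0, ±1 rule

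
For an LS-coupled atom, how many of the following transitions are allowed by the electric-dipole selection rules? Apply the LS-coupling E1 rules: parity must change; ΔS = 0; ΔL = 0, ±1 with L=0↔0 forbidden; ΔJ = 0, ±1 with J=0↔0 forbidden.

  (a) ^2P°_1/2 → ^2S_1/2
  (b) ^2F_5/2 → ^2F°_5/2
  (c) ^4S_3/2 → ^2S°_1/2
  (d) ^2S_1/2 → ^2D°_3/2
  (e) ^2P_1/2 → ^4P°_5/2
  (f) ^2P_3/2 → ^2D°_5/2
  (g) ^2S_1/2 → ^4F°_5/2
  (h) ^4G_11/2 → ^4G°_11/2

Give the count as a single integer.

(a) allowed
(b) allowed
(c) forbidden (ΔS, ΔL fail)
(d) forbidden (ΔL fails)
(e) forbidden (ΔS, ΔJ fail)
(f) allowed
(g) forbidden (ΔS, ΔL, ΔJ fail)
(h) allowed
Total allowed: 4 of 8.

4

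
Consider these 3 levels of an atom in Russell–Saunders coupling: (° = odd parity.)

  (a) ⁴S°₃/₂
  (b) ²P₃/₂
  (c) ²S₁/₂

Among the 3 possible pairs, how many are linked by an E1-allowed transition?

(a)–(b): forbidden (ΔS).
(a)–(c): forbidden (ΔS, ΔL).
(b)–(c): forbidden (parity).
Allowed pairs: 0 of 3.

0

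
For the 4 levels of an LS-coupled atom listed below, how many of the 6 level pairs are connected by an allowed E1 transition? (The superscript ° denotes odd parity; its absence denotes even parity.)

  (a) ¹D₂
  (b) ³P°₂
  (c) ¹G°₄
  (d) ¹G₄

(a)–(b): forbidden (ΔS).
(a)–(c): forbidden (ΔL, ΔJ).
(a)–(d): forbidden (parity, ΔL, ΔJ).
(b)–(c): forbidden (parity, ΔS, ΔL, ΔJ).
(b)–(d): forbidden (ΔS, ΔL, ΔJ).
(c)–(d): allowed.
Allowed pairs: 1 of 6.

1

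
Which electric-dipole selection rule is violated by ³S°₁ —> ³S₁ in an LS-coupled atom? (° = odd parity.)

the L=0 ↔ L=0 exclusion

Parity must change: odd → even — ✓.
ΔS = 0: S: 1 → 1 — ✓.
ΔL = 0, ±1 (not L=0↔0): L: 0 → 0, ΔL = +0 — ✗.
ΔJ = 0, ±1 (not J=0↔0): J: 1 → 1, ΔJ = +0 — ✓.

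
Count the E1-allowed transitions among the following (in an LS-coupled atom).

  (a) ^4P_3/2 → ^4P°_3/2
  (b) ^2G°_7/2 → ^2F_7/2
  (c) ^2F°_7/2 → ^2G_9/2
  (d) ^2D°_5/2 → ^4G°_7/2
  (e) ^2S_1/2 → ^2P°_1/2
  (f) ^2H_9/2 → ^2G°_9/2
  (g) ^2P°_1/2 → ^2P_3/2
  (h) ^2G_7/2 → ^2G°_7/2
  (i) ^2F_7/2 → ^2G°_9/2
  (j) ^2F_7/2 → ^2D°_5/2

9

(a) allowed
(b) allowed
(c) allowed
(d) forbidden (parity, ΔS, ΔL fail)
(e) allowed
(f) allowed
(g) allowed
(h) allowed
(i) allowed
(j) allowed
Total allowed: 9 of 10.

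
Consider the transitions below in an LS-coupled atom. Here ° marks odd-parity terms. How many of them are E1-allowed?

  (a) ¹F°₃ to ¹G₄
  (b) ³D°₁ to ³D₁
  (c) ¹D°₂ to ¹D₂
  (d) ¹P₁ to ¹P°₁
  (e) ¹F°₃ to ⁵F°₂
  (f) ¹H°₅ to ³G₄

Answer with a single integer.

4

(a) allowed
(b) allowed
(c) allowed
(d) allowed
(e) forbidden (parity, ΔS fail)
(f) forbidden (ΔS fails)
Total allowed: 4 of 6.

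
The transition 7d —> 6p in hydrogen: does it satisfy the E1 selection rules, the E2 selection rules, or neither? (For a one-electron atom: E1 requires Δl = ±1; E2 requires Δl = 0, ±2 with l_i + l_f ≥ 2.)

E1

Δl = 1 − 2 = -1; l_i + l_f = 3.
E1 (Δl = ±1): satisfied.
E2 (Δl = 0,±2, l_i+l_f ≥ 2): not satisfied.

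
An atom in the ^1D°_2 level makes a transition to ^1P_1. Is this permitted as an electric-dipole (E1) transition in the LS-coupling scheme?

Initial level: S=0, L=2, J=2, parity odd. Final level: S=0, L=1, J=1, parity even.
Parity must change: odd → even — ok.
ΔS = 0: S: 0 → 0 — ok.
ΔL = 0, ±1 (not L=0↔0): L: 2 → 1, ΔL = -1 — ok.
ΔJ = 0, ±1 (not J=0↔0): J: 2 → 1, ΔJ = -1 — ok.
All four E1 rules are satisfied.

allowed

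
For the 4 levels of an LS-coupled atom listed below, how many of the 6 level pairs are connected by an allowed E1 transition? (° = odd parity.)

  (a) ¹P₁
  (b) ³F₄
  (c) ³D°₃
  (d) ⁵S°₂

(a)–(b): forbidden (parity, ΔS, ΔL, ΔJ).
(a)–(c): forbidden (ΔS, ΔJ).
(a)–(d): forbidden (ΔS).
(b)–(c): allowed.
(b)–(d): forbidden (ΔS, ΔL, ΔJ).
(c)–(d): forbidden (parity, ΔS, ΔL).
Allowed pairs: 1 of 6.

1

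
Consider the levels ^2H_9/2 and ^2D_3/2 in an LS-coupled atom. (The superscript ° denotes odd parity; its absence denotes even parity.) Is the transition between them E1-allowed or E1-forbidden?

forbidden

Initial level: S=1/2, L=5, J=9/2, parity even. Final level: S=1/2, L=2, J=3/2, parity even.
ΔS = 0: S: 1/2 → 1/2 — satisfied.
ΔL = 0, ±1 (not L=0↔0): L: 5 → 2, ΔL = -3 — violated.
Parity must change: even → even — violated.
ΔJ = 0, ±1 (not J=0↔0): J: 9/2 → 3/2, ΔJ = -3 — violated.
Rule(s) violated: parity, ΔL, ΔJ.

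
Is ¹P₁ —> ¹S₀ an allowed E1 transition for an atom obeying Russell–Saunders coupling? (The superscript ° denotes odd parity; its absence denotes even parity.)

ΔL = 0, ±1 (not L=0↔0): L: 1 → 0, ΔL = -1 — ok.
ΔS = 0: S: 0 → 0 — ok.
ΔJ = 0, ±1 (not J=0↔0): J: 1 → 0, ΔJ = -1 — ok.
Parity must change: even → even — fails.
Rule(s) violated: parity.

forbidden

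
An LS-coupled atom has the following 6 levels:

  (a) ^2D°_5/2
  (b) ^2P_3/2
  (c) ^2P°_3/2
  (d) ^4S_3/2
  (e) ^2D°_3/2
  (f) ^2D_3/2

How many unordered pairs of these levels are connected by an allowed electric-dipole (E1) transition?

(a)–(b): allowed.
(a)–(c): forbidden (parity).
(a)–(d): forbidden (ΔS, ΔL).
(a)–(e): forbidden (parity).
(a)–(f): allowed.
(b)–(c): allowed.
(b)–(d): forbidden (parity, ΔS).
(b)–(e): allowed.
(b)–(f): forbidden (parity).
(c)–(d): forbidden (ΔS).
(c)–(e): forbidden (parity).
(c)–(f): allowed.
(d)–(e): forbidden (ΔS, ΔL).
(d)–(f): forbidden (parity, ΔS, ΔL).
(e)–(f): allowed.
Allowed pairs: 6 of 15.

6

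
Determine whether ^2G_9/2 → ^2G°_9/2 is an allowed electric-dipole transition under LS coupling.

allowed

Reading off the term symbols: S 1/2→1/2, L 4→4, J 9/2→9/2, parity even→odd.
Parity must change: even → odd — satisfied.
ΔS = 0: S: 1/2 → 1/2 — satisfied.
ΔL = 0, ±1 (not L=0↔0): L: 4 → 4, ΔL = +0 — satisfied.
ΔJ = 0, ±1 (not J=0↔0): J: 9/2 → 9/2, ΔJ = +0 — satisfied.
All four E1 rules are satisfied.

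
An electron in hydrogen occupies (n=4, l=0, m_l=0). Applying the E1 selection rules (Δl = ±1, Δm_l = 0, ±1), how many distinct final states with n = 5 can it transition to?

E1 requires Δl = ±1, so l_f ∈ {-1, 1}; with 0 ≤ l_f ≤ n_f−1 = 4, the allowed l_f values are {1}.
For l_f = 1: m_f ∈ {m_i−1, m_i, m_i+1} ∩ [−1, 1] = {-1, 0, 1} → 3 states.
Total: 3.

3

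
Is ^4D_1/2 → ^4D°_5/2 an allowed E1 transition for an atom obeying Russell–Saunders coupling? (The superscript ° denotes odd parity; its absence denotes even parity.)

forbidden

Parity must change: even → odd — passes.
ΔS = 0: S: 3/2 → 3/2 — passes.
ΔL = 0, ±1 (not L=0↔0): L: 2 → 2, ΔL = +0 — passes.
ΔJ = 0, ±1 (not J=0↔0): J: 1/2 → 5/2, ΔJ = +2 — fails.
Rule(s) violated: ΔJ.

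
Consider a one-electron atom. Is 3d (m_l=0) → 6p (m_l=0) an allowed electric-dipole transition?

Initial l = 2, final l = 1, so Δl = -1. E1 requires Δl = ±1: satisfied.
m_l: 0 → 0 (Δm_l = +0). |Δm_l| ≤ 1 satisfied.
All E1 selection rules are satisfied.

allowed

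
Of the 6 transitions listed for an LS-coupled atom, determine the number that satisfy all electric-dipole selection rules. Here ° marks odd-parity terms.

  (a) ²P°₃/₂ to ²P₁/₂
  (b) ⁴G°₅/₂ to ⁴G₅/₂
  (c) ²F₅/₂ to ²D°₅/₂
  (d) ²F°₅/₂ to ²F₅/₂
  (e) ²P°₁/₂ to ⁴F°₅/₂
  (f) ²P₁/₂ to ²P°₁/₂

5

(a) allowed
(b) allowed
(c) allowed
(d) allowed
(e) forbidden (parity, ΔS, ΔL, ΔJ fail)
(f) allowed
Total allowed: 5 of 6.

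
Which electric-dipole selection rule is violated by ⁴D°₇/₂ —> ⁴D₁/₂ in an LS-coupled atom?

ΔL = 0, ±1 (not L=0↔0): L: 2 → 2, ΔL = +0 — satisfied.
ΔJ = 0, ±1 (not J=0↔0): J: 7/2 → 1/2, ΔJ = -3 — violated.
Parity must change: odd → even — satisfied.
ΔS = 0: S: 3/2 → 3/2 — satisfied.

the ΔJ = 0, ±1 rule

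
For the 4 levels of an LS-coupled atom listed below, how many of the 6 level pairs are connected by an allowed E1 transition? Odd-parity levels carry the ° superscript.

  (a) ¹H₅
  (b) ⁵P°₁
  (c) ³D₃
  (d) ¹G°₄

1

(a)–(b): forbidden (ΔS, ΔL, ΔJ).
(a)–(c): forbidden (parity, ΔS, ΔL, ΔJ).
(a)–(d): allowed.
(b)–(c): forbidden (ΔS, ΔJ).
(b)–(d): forbidden (parity, ΔS, ΔL, ΔJ).
(c)–(d): forbidden (ΔS, ΔL).
Allowed pairs: 1 of 6.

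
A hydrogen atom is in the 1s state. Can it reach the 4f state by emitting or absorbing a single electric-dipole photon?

l: 0 → 3 (Δl = +3). Δl = ±1 fails.
The transition is electric-dipole forbidden.

forbidden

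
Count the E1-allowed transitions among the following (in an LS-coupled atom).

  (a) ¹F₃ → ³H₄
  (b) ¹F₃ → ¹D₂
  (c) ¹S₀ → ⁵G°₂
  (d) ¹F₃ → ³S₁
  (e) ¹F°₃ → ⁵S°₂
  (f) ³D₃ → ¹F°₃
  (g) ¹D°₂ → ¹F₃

1

(a) forbidden (parity, ΔS, ΔL fail)
(b) forbidden (parity fails)
(c) forbidden (ΔS, ΔL, ΔJ fail)
(d) forbidden (parity, ΔS, ΔL, ΔJ fail)
(e) forbidden (parity, ΔS, ΔL fail)
(f) forbidden (ΔS fails)
(g) allowed
Total allowed: 1 of 7.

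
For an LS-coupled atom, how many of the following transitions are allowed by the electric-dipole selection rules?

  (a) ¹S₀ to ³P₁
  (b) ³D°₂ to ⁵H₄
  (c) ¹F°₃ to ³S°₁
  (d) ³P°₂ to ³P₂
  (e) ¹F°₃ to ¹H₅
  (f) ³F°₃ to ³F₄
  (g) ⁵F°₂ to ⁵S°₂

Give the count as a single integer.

2

(a) forbidden (parity, ΔS fail)
(b) forbidden (ΔS, ΔL, ΔJ fail)
(c) forbidden (parity, ΔS, ΔL, ΔJ fail)
(d) allowed
(e) forbidden (ΔL, ΔJ fail)
(f) allowed
(g) forbidden (parity, ΔL fail)
Total allowed: 2 of 7.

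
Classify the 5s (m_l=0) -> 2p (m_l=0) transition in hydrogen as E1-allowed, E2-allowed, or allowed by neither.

E1

Δl = 1 − 0 = +1; l_i + l_f = 1.
Δm_l = +0.
E1 (Δl = ±1, |Δm_l| ≤ 1): satisfied.
E2 (Δl = 0,±2, l_i+l_f ≥ 2, |Δm_l| ≤ 2): not satisfied.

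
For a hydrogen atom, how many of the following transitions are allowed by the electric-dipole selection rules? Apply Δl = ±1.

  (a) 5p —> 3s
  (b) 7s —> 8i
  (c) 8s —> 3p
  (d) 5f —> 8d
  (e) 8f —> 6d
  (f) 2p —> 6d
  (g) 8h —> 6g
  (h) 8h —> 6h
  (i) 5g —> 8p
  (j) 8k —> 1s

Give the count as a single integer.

6

(a) allowed
(b) forbidden — Δl = +6 (E1 requires Δl = ±1)
(c) allowed
(d) allowed
(e) allowed
(f) allowed
(g) allowed
(h) forbidden — Δl = +0 (E1 requires Δl = ±1)
(i) forbidden — Δl = -3 (E1 requires Δl = ±1)
(j) forbidden — Δl = -7 (E1 requires Δl = ±1)
Total allowed: 6 of 10.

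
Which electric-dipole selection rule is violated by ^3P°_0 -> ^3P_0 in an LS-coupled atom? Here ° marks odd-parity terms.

the J=0 ↔ J=0 exclusion

Reading off the term symbols: S 1→1, L 1→1, J 0→0, parity odd→even.
Parity must change: odd → even — ✓.
ΔS = 0: S: 1 → 1 — ✓.
ΔL = 0, ±1 (not L=0↔0): L: 1 → 1, ΔL = +0 — ✓.
ΔJ = 0, ±1 (not J=0↔0): J: 0 → 0, ΔJ = +0 — ✗.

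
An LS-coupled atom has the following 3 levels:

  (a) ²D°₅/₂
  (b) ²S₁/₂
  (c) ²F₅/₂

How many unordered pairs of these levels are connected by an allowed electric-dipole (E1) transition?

1

(a)–(b): forbidden (ΔL, ΔJ).
(a)–(c): allowed.
(b)–(c): forbidden (parity, ΔL, ΔJ).
Allowed pairs: 1 of 3.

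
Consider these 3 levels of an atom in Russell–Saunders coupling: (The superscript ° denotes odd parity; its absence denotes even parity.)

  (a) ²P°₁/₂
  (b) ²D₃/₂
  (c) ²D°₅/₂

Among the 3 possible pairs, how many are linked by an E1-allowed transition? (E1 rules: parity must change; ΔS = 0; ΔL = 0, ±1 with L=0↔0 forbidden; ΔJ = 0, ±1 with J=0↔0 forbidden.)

(a)–(b): allowed.
(a)–(c): forbidden (parity, ΔJ).
(b)–(c): allowed.
Allowed pairs: 2 of 3.

2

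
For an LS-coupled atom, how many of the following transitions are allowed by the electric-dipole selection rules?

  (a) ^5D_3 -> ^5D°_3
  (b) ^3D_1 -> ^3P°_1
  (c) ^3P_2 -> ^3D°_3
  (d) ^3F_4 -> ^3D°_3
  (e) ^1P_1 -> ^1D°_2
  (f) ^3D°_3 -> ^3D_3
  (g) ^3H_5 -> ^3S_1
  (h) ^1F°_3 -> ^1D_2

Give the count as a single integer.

(a) allowed
(b) allowed
(c) allowed
(d) allowed
(e) allowed
(f) allowed
(g) forbidden (parity, ΔL, ΔJ fail)
(h) allowed
Total allowed: 7 of 8.

7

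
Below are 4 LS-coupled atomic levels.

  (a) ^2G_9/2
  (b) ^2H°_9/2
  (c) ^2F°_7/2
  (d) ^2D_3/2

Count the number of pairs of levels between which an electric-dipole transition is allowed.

2

(a)–(b): allowed.
(a)–(c): allowed.
(a)–(d): forbidden (parity, ΔL, ΔJ).
(b)–(c): forbidden (parity, ΔL).
(b)–(d): forbidden (ΔL, ΔJ).
(c)–(d): forbidden (ΔJ).
Allowed pairs: 2 of 6.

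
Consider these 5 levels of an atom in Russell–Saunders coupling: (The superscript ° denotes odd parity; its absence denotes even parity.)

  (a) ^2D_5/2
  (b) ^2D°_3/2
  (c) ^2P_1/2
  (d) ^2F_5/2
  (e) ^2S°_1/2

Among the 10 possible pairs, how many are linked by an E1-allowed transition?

(a)–(b): allowed.
(a)–(c): forbidden (parity, ΔJ).
(a)–(d): forbidden (parity).
(a)–(e): forbidden (ΔL, ΔJ).
(b)–(c): allowed.
(b)–(d): allowed.
(b)–(e): forbidden (parity, ΔL).
(c)–(d): forbidden (parity, ΔL, ΔJ).
(c)–(e): allowed.
(d)–(e): forbidden (ΔL, ΔJ).
Allowed pairs: 4 of 10.

4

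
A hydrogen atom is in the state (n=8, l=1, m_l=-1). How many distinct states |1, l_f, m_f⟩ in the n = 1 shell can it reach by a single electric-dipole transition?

1

E1 requires Δl = ±1, so l_f ∈ {0, 2}; with 0 ≤ l_f ≤ n_f−1 = 0, the allowed l_f values are {0}.
For l_f = 0: m_f ∈ {m_i−1, m_i, m_i+1} ∩ [−0, 0] = {0} → 1 state.
Total: 1.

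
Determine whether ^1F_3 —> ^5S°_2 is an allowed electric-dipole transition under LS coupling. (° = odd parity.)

Reading off the term symbols: S 0→2, L 3→0, J 3→2, parity even→odd.
Parity must change: even → odd — ok.
ΔJ = 0, ±1 (not J=0↔0): J: 3 → 2, ΔJ = -1 — ok.
ΔS = 0: S: 0 → 2 — fails.
ΔL = 0, ±1 (not L=0↔0): L: 3 → 0, ΔL = -3 — fails.
Rule(s) violated: ΔS, ΔL.

forbidden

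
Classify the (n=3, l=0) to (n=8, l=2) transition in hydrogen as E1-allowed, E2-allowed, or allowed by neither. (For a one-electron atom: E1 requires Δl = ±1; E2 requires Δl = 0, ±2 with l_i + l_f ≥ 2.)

E2

Δl = 2 − 0 = +2; l_i + l_f = 2.
E1 (Δl = ±1): not satisfied.
E2 (Δl = 0,±2, l_i+l_f ≥ 2): satisfied.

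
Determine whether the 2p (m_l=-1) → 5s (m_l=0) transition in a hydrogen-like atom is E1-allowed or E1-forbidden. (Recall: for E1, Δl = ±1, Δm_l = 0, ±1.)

allowed

Δl = 0 − 1 = -1; the E1 rule Δl = ±1 is passes.
m_l: -1 → 0 (Δm_l = +1). |Δm_l| ≤ 1 passes.
All E1 selection rules are satisfied.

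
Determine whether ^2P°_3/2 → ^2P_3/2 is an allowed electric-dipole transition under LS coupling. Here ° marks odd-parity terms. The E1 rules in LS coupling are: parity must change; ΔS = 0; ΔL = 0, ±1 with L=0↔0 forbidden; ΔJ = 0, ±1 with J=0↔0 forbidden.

allowed

Reading off the term symbols: S 1/2→1/2, L 1→1, J 3/2→3/2, parity odd→even.
ΔS = 0: S: 1/2 → 1/2 — passes.
ΔL = 0, ±1 (not L=0↔0): L: 1 → 1, ΔL = +0 — passes.
Parity must change: odd → even — passes.
ΔJ = 0, ±1 (not J=0↔0): J: 3/2 → 3/2, ΔJ = +0 — passes.
All four E1 rules are satisfied.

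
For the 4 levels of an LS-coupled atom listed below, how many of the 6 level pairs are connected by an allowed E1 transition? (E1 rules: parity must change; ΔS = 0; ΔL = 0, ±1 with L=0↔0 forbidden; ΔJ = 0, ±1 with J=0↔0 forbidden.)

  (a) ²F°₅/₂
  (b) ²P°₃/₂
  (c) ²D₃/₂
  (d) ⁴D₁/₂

2

(a)–(b): forbidden (parity, ΔL).
(a)–(c): allowed.
(a)–(d): forbidden (ΔS, ΔJ).
(b)–(c): allowed.
(b)–(d): forbidden (ΔS).
(c)–(d): forbidden (parity, ΔS).
Allowed pairs: 2 of 6.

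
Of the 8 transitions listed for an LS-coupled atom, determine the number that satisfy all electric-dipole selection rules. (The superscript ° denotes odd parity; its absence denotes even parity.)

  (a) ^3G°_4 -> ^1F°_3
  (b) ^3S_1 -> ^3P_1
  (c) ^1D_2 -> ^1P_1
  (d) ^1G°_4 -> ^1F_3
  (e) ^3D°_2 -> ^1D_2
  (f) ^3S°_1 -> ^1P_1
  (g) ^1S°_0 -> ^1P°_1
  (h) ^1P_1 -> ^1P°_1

(a) forbidden (parity, ΔS fail)
(b) forbidden (parity fails)
(c) forbidden (parity fails)
(d) allowed
(e) forbidden (ΔS fails)
(f) forbidden (ΔS fails)
(g) forbidden (parity fails)
(h) allowed
Total allowed: 2 of 8.

2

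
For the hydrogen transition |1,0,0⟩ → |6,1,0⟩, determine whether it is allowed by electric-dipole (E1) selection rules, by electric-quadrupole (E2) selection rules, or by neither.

E1

Δl = 1 − 0 = +1; l_i + l_f = 1.
Δm_l = +0.
E1 (Δl = ±1, |Δm_l| ≤ 1): satisfied.
E2 (Δl = 0,±2, l_i+l_f ≥ 2, |Δm_l| ≤ 2): not satisfied.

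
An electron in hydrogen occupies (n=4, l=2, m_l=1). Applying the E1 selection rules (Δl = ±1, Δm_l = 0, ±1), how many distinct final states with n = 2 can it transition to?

2

E1 requires Δl = ±1, so l_f ∈ {1, 3}; with 0 ≤ l_f ≤ n_f−1 = 1, the allowed l_f values are {1}.
For l_f = 1: m_f ∈ {m_i−1, m_i, m_i+1} ∩ [−1, 1] = {0, 1} → 2 states.
Total: 2.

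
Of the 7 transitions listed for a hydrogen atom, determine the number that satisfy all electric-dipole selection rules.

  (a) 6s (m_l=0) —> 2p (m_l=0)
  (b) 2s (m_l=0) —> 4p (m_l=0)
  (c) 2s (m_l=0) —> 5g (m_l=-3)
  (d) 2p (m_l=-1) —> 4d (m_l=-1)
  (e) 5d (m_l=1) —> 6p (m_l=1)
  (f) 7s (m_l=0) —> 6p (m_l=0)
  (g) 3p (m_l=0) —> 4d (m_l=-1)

6

(a) allowed
(b) allowed
(c) forbidden — Δl = +4 (E1 requires Δl = ±1); Δm_l = -3 (E1 requires Δm_l = 0, ±1)
(d) allowed
(e) allowed
(f) allowed
(g) allowed
Total allowed: 6 of 7.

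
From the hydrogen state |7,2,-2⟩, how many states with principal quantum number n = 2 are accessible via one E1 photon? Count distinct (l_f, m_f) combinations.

E1 requires Δl = ±1, so l_f ∈ {1, 3}; with 0 ≤ l_f ≤ n_f−1 = 1, the allowed l_f values are {1}.
For l_f = 1: m_f ∈ {m_i−1, m_i, m_i+1} ∩ [−1, 1] = {-1} → 1 state.
Total: 1.

1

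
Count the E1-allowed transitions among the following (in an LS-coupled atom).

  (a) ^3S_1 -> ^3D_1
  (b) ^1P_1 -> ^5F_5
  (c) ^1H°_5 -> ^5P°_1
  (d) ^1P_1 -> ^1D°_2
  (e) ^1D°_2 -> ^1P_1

(a) forbidden (parity, ΔL fail)
(b) forbidden (parity, ΔS, ΔL, ΔJ fail)
(c) forbidden (parity, ΔS, ΔL, ΔJ fail)
(d) allowed
(e) allowed
Total allowed: 2 of 5.

2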